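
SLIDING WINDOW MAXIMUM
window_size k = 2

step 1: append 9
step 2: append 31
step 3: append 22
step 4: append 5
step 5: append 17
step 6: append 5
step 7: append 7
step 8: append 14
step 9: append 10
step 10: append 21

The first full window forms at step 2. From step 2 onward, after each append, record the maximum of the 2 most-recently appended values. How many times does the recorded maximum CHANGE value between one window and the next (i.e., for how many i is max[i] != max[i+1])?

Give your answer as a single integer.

Answer: 5

Derivation:
step 1: append 9 -> window=[9] (not full yet)
step 2: append 31 -> window=[9, 31] -> max=31
step 3: append 22 -> window=[31, 22] -> max=31
step 4: append 5 -> window=[22, 5] -> max=22
step 5: append 17 -> window=[5, 17] -> max=17
step 6: append 5 -> window=[17, 5] -> max=17
step 7: append 7 -> window=[5, 7] -> max=7
step 8: append 14 -> window=[7, 14] -> max=14
step 9: append 10 -> window=[14, 10] -> max=14
step 10: append 21 -> window=[10, 21] -> max=21
Recorded maximums: 31 31 22 17 17 7 14 14 21
Changes between consecutive maximums: 5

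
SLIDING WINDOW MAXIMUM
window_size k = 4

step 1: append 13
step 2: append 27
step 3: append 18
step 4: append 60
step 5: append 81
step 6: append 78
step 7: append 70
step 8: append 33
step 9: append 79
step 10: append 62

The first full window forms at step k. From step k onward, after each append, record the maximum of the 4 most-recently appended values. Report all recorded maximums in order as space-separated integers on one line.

step 1: append 13 -> window=[13] (not full yet)
step 2: append 27 -> window=[13, 27] (not full yet)
step 3: append 18 -> window=[13, 27, 18] (not full yet)
step 4: append 60 -> window=[13, 27, 18, 60] -> max=60
step 5: append 81 -> window=[27, 18, 60, 81] -> max=81
step 6: append 78 -> window=[18, 60, 81, 78] -> max=81
step 7: append 70 -> window=[60, 81, 78, 70] -> max=81
step 8: append 33 -> window=[81, 78, 70, 33] -> max=81
step 9: append 79 -> window=[78, 70, 33, 79] -> max=79
step 10: append 62 -> window=[70, 33, 79, 62] -> max=79

Answer: 60 81 81 81 81 79 79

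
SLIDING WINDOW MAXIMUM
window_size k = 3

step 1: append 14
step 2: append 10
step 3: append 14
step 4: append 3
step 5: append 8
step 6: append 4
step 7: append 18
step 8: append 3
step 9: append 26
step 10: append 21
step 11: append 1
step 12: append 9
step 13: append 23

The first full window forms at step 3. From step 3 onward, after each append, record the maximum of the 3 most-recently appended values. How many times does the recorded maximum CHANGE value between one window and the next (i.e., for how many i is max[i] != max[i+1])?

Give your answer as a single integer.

Answer: 5

Derivation:
step 1: append 14 -> window=[14] (not full yet)
step 2: append 10 -> window=[14, 10] (not full yet)
step 3: append 14 -> window=[14, 10, 14] -> max=14
step 4: append 3 -> window=[10, 14, 3] -> max=14
step 5: append 8 -> window=[14, 3, 8] -> max=14
step 6: append 4 -> window=[3, 8, 4] -> max=8
step 7: append 18 -> window=[8, 4, 18] -> max=18
step 8: append 3 -> window=[4, 18, 3] -> max=18
step 9: append 26 -> window=[18, 3, 26] -> max=26
step 10: append 21 -> window=[3, 26, 21] -> max=26
step 11: append 1 -> window=[26, 21, 1] -> max=26
step 12: append 9 -> window=[21, 1, 9] -> max=21
step 13: append 23 -> window=[1, 9, 23] -> max=23
Recorded maximums: 14 14 14 8 18 18 26 26 26 21 23
Changes between consecutive maximums: 5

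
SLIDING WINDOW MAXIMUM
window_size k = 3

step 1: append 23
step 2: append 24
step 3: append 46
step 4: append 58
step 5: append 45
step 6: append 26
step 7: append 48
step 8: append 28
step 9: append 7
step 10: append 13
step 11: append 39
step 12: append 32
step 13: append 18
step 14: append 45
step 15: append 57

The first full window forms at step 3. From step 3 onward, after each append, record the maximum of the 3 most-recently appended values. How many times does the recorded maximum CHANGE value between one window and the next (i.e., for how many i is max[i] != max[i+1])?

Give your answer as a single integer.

Answer: 6

Derivation:
step 1: append 23 -> window=[23] (not full yet)
step 2: append 24 -> window=[23, 24] (not full yet)
step 3: append 46 -> window=[23, 24, 46] -> max=46
step 4: append 58 -> window=[24, 46, 58] -> max=58
step 5: append 45 -> window=[46, 58, 45] -> max=58
step 6: append 26 -> window=[58, 45, 26] -> max=58
step 7: append 48 -> window=[45, 26, 48] -> max=48
step 8: append 28 -> window=[26, 48, 28] -> max=48
step 9: append 7 -> window=[48, 28, 7] -> max=48
step 10: append 13 -> window=[28, 7, 13] -> max=28
step 11: append 39 -> window=[7, 13, 39] -> max=39
step 12: append 32 -> window=[13, 39, 32] -> max=39
step 13: append 18 -> window=[39, 32, 18] -> max=39
step 14: append 45 -> window=[32, 18, 45] -> max=45
step 15: append 57 -> window=[18, 45, 57] -> max=57
Recorded maximums: 46 58 58 58 48 48 48 28 39 39 39 45 57
Changes between consecutive maximums: 6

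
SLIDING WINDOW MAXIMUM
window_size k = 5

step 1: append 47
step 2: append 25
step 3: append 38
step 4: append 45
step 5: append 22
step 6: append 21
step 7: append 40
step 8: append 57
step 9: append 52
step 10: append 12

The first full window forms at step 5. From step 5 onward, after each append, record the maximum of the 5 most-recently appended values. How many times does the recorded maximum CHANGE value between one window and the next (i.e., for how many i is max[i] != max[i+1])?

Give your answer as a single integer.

step 1: append 47 -> window=[47] (not full yet)
step 2: append 25 -> window=[47, 25] (not full yet)
step 3: append 38 -> window=[47, 25, 38] (not full yet)
step 4: append 45 -> window=[47, 25, 38, 45] (not full yet)
step 5: append 22 -> window=[47, 25, 38, 45, 22] -> max=47
step 6: append 21 -> window=[25, 38, 45, 22, 21] -> max=45
step 7: append 40 -> window=[38, 45, 22, 21, 40] -> max=45
step 8: append 57 -> window=[45, 22, 21, 40, 57] -> max=57
step 9: append 52 -> window=[22, 21, 40, 57, 52] -> max=57
step 10: append 12 -> window=[21, 40, 57, 52, 12] -> max=57
Recorded maximums: 47 45 45 57 57 57
Changes between consecutive maximums: 2

Answer: 2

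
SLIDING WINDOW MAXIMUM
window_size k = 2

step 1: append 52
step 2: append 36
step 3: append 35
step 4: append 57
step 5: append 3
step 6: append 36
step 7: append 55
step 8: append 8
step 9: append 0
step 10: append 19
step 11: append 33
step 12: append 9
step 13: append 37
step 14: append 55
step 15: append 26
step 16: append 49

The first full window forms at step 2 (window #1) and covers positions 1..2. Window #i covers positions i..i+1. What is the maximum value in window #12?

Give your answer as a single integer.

Answer: 37

Derivation:
step 1: append 52 -> window=[52] (not full yet)
step 2: append 36 -> window=[52, 36] -> max=52
step 3: append 35 -> window=[36, 35] -> max=36
step 4: append 57 -> window=[35, 57] -> max=57
step 5: append 3 -> window=[57, 3] -> max=57
step 6: append 36 -> window=[3, 36] -> max=36
step 7: append 55 -> window=[36, 55] -> max=55
step 8: append 8 -> window=[55, 8] -> max=55
step 9: append 0 -> window=[8, 0] -> max=8
step 10: append 19 -> window=[0, 19] -> max=19
step 11: append 33 -> window=[19, 33] -> max=33
step 12: append 9 -> window=[33, 9] -> max=33
step 13: append 37 -> window=[9, 37] -> max=37
Window #12 max = 37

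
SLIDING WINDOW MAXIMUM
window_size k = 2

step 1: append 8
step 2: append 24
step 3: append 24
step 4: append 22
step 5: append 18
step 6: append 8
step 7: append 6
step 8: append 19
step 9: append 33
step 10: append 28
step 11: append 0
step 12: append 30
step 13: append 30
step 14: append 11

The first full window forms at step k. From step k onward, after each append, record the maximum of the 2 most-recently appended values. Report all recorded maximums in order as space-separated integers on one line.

step 1: append 8 -> window=[8] (not full yet)
step 2: append 24 -> window=[8, 24] -> max=24
step 3: append 24 -> window=[24, 24] -> max=24
step 4: append 22 -> window=[24, 22] -> max=24
step 5: append 18 -> window=[22, 18] -> max=22
step 6: append 8 -> window=[18, 8] -> max=18
step 7: append 6 -> window=[8, 6] -> max=8
step 8: append 19 -> window=[6, 19] -> max=19
step 9: append 33 -> window=[19, 33] -> max=33
step 10: append 28 -> window=[33, 28] -> max=33
step 11: append 0 -> window=[28, 0] -> max=28
step 12: append 30 -> window=[0, 30] -> max=30
step 13: append 30 -> window=[30, 30] -> max=30
step 14: append 11 -> window=[30, 11] -> max=30

Answer: 24 24 24 22 18 8 19 33 33 28 30 30 30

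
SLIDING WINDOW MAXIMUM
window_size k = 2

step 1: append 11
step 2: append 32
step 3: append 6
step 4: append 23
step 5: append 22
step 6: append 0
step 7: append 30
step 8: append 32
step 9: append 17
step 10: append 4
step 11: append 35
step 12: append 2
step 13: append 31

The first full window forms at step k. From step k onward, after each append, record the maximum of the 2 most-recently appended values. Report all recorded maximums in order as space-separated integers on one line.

Answer: 32 32 23 23 22 30 32 32 17 35 35 31

Derivation:
step 1: append 11 -> window=[11] (not full yet)
step 2: append 32 -> window=[11, 32] -> max=32
step 3: append 6 -> window=[32, 6] -> max=32
step 4: append 23 -> window=[6, 23] -> max=23
step 5: append 22 -> window=[23, 22] -> max=23
step 6: append 0 -> window=[22, 0] -> max=22
step 7: append 30 -> window=[0, 30] -> max=30
step 8: append 32 -> window=[30, 32] -> max=32
step 9: append 17 -> window=[32, 17] -> max=32
step 10: append 4 -> window=[17, 4] -> max=17
step 11: append 35 -> window=[4, 35] -> max=35
step 12: append 2 -> window=[35, 2] -> max=35
step 13: append 31 -> window=[2, 31] -> max=31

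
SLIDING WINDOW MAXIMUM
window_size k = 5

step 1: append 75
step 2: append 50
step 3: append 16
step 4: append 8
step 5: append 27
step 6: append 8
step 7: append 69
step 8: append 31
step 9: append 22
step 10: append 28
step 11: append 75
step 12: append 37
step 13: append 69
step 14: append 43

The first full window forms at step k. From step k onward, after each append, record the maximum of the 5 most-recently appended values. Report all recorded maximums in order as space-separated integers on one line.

Answer: 75 50 69 69 69 69 75 75 75 75

Derivation:
step 1: append 75 -> window=[75] (not full yet)
step 2: append 50 -> window=[75, 50] (not full yet)
step 3: append 16 -> window=[75, 50, 16] (not full yet)
step 4: append 8 -> window=[75, 50, 16, 8] (not full yet)
step 5: append 27 -> window=[75, 50, 16, 8, 27] -> max=75
step 6: append 8 -> window=[50, 16, 8, 27, 8] -> max=50
step 7: append 69 -> window=[16, 8, 27, 8, 69] -> max=69
step 8: append 31 -> window=[8, 27, 8, 69, 31] -> max=69
step 9: append 22 -> window=[27, 8, 69, 31, 22] -> max=69
step 10: append 28 -> window=[8, 69, 31, 22, 28] -> max=69
step 11: append 75 -> window=[69, 31, 22, 28, 75] -> max=75
step 12: append 37 -> window=[31, 22, 28, 75, 37] -> max=75
step 13: append 69 -> window=[22, 28, 75, 37, 69] -> max=75
step 14: append 43 -> window=[28, 75, 37, 69, 43] -> max=75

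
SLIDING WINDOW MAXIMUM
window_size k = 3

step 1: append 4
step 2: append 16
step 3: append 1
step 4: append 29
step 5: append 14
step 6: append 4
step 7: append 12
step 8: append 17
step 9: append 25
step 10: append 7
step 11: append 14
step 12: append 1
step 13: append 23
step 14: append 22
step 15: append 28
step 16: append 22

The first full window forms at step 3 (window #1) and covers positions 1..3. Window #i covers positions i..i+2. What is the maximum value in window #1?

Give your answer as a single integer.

step 1: append 4 -> window=[4] (not full yet)
step 2: append 16 -> window=[4, 16] (not full yet)
step 3: append 1 -> window=[4, 16, 1] -> max=16
Window #1 max = 16

Answer: 16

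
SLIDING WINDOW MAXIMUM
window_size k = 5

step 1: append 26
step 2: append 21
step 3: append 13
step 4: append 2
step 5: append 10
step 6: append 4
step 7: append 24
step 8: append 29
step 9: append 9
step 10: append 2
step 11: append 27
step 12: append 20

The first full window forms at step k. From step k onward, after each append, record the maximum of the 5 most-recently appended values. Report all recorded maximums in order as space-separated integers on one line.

step 1: append 26 -> window=[26] (not full yet)
step 2: append 21 -> window=[26, 21] (not full yet)
step 3: append 13 -> window=[26, 21, 13] (not full yet)
step 4: append 2 -> window=[26, 21, 13, 2] (not full yet)
step 5: append 10 -> window=[26, 21, 13, 2, 10] -> max=26
step 6: append 4 -> window=[21, 13, 2, 10, 4] -> max=21
step 7: append 24 -> window=[13, 2, 10, 4, 24] -> max=24
step 8: append 29 -> window=[2, 10, 4, 24, 29] -> max=29
step 9: append 9 -> window=[10, 4, 24, 29, 9] -> max=29
step 10: append 2 -> window=[4, 24, 29, 9, 2] -> max=29
step 11: append 27 -> window=[24, 29, 9, 2, 27] -> max=29
step 12: append 20 -> window=[29, 9, 2, 27, 20] -> max=29

Answer: 26 21 24 29 29 29 29 29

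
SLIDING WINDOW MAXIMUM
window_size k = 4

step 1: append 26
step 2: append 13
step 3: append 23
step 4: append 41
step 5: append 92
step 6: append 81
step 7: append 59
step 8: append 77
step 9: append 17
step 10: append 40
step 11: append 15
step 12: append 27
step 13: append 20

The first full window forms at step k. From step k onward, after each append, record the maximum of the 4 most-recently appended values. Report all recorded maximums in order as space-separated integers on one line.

Answer: 41 92 92 92 92 81 77 77 40 40

Derivation:
step 1: append 26 -> window=[26] (not full yet)
step 2: append 13 -> window=[26, 13] (not full yet)
step 3: append 23 -> window=[26, 13, 23] (not full yet)
step 4: append 41 -> window=[26, 13, 23, 41] -> max=41
step 5: append 92 -> window=[13, 23, 41, 92] -> max=92
step 6: append 81 -> window=[23, 41, 92, 81] -> max=92
step 7: append 59 -> window=[41, 92, 81, 59] -> max=92
step 8: append 77 -> window=[92, 81, 59, 77] -> max=92
step 9: append 17 -> window=[81, 59, 77, 17] -> max=81
step 10: append 40 -> window=[59, 77, 17, 40] -> max=77
step 11: append 15 -> window=[77, 17, 40, 15] -> max=77
step 12: append 27 -> window=[17, 40, 15, 27] -> max=40
step 13: append 20 -> window=[40, 15, 27, 20] -> max=40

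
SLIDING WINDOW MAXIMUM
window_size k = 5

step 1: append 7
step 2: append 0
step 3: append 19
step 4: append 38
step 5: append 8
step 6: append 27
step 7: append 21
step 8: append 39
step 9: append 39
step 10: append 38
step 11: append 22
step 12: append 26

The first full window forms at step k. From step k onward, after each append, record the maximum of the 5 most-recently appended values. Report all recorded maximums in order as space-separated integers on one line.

step 1: append 7 -> window=[7] (not full yet)
step 2: append 0 -> window=[7, 0] (not full yet)
step 3: append 19 -> window=[7, 0, 19] (not full yet)
step 4: append 38 -> window=[7, 0, 19, 38] (not full yet)
step 5: append 8 -> window=[7, 0, 19, 38, 8] -> max=38
step 6: append 27 -> window=[0, 19, 38, 8, 27] -> max=38
step 7: append 21 -> window=[19, 38, 8, 27, 21] -> max=38
step 8: append 39 -> window=[38, 8, 27, 21, 39] -> max=39
step 9: append 39 -> window=[8, 27, 21, 39, 39] -> max=39
step 10: append 38 -> window=[27, 21, 39, 39, 38] -> max=39
step 11: append 22 -> window=[21, 39, 39, 38, 22] -> max=39
step 12: append 26 -> window=[39, 39, 38, 22, 26] -> max=39

Answer: 38 38 38 39 39 39 39 39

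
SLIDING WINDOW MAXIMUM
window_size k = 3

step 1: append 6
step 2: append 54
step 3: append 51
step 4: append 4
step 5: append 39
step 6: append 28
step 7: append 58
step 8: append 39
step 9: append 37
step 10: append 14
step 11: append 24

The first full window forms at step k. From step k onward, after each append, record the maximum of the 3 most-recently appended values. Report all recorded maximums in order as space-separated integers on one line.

step 1: append 6 -> window=[6] (not full yet)
step 2: append 54 -> window=[6, 54] (not full yet)
step 3: append 51 -> window=[6, 54, 51] -> max=54
step 4: append 4 -> window=[54, 51, 4] -> max=54
step 5: append 39 -> window=[51, 4, 39] -> max=51
step 6: append 28 -> window=[4, 39, 28] -> max=39
step 7: append 58 -> window=[39, 28, 58] -> max=58
step 8: append 39 -> window=[28, 58, 39] -> max=58
step 9: append 37 -> window=[58, 39, 37] -> max=58
step 10: append 14 -> window=[39, 37, 14] -> max=39
step 11: append 24 -> window=[37, 14, 24] -> max=37

Answer: 54 54 51 39 58 58 58 39 37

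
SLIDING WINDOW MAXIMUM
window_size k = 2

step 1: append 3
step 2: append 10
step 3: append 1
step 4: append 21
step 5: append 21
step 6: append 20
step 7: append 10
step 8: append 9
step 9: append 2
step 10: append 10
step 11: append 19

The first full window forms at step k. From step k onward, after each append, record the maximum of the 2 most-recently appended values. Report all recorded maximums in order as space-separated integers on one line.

step 1: append 3 -> window=[3] (not full yet)
step 2: append 10 -> window=[3, 10] -> max=10
step 3: append 1 -> window=[10, 1] -> max=10
step 4: append 21 -> window=[1, 21] -> max=21
step 5: append 21 -> window=[21, 21] -> max=21
step 6: append 20 -> window=[21, 20] -> max=21
step 7: append 10 -> window=[20, 10] -> max=20
step 8: append 9 -> window=[10, 9] -> max=10
step 9: append 2 -> window=[9, 2] -> max=9
step 10: append 10 -> window=[2, 10] -> max=10
step 11: append 19 -> window=[10, 19] -> max=19

Answer: 10 10 21 21 21 20 10 9 10 19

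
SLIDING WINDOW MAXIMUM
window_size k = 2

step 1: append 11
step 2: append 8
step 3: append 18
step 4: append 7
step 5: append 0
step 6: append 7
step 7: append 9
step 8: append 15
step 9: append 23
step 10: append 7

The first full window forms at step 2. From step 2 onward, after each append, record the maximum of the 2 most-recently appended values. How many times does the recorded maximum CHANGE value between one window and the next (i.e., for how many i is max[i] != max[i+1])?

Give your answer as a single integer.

step 1: append 11 -> window=[11] (not full yet)
step 2: append 8 -> window=[11, 8] -> max=11
step 3: append 18 -> window=[8, 18] -> max=18
step 4: append 7 -> window=[18, 7] -> max=18
step 5: append 0 -> window=[7, 0] -> max=7
step 6: append 7 -> window=[0, 7] -> max=7
step 7: append 9 -> window=[7, 9] -> max=9
step 8: append 15 -> window=[9, 15] -> max=15
step 9: append 23 -> window=[15, 23] -> max=23
step 10: append 7 -> window=[23, 7] -> max=23
Recorded maximums: 11 18 18 7 7 9 15 23 23
Changes between consecutive maximums: 5

Answer: 5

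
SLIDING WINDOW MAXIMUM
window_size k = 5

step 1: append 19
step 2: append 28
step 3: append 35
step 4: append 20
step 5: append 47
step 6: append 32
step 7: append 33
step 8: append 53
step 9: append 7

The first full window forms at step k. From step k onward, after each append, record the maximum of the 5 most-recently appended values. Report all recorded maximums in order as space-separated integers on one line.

step 1: append 19 -> window=[19] (not full yet)
step 2: append 28 -> window=[19, 28] (not full yet)
step 3: append 35 -> window=[19, 28, 35] (not full yet)
step 4: append 20 -> window=[19, 28, 35, 20] (not full yet)
step 5: append 47 -> window=[19, 28, 35, 20, 47] -> max=47
step 6: append 32 -> window=[28, 35, 20, 47, 32] -> max=47
step 7: append 33 -> window=[35, 20, 47, 32, 33] -> max=47
step 8: append 53 -> window=[20, 47, 32, 33, 53] -> max=53
step 9: append 7 -> window=[47, 32, 33, 53, 7] -> max=53

Answer: 47 47 47 53 53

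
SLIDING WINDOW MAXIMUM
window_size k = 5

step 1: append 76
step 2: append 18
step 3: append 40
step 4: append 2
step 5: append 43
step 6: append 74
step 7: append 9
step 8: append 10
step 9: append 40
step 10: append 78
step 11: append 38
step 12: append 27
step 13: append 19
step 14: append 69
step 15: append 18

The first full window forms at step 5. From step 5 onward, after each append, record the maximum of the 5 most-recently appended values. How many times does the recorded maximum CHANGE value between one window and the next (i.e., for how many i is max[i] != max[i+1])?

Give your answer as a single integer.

step 1: append 76 -> window=[76] (not full yet)
step 2: append 18 -> window=[76, 18] (not full yet)
step 3: append 40 -> window=[76, 18, 40] (not full yet)
step 4: append 2 -> window=[76, 18, 40, 2] (not full yet)
step 5: append 43 -> window=[76, 18, 40, 2, 43] -> max=76
step 6: append 74 -> window=[18, 40, 2, 43, 74] -> max=74
step 7: append 9 -> window=[40, 2, 43, 74, 9] -> max=74
step 8: append 10 -> window=[2, 43, 74, 9, 10] -> max=74
step 9: append 40 -> window=[43, 74, 9, 10, 40] -> max=74
step 10: append 78 -> window=[74, 9, 10, 40, 78] -> max=78
step 11: append 38 -> window=[9, 10, 40, 78, 38] -> max=78
step 12: append 27 -> window=[10, 40, 78, 38, 27] -> max=78
step 13: append 19 -> window=[40, 78, 38, 27, 19] -> max=78
step 14: append 69 -> window=[78, 38, 27, 19, 69] -> max=78
step 15: append 18 -> window=[38, 27, 19, 69, 18] -> max=69
Recorded maximums: 76 74 74 74 74 78 78 78 78 78 69
Changes between consecutive maximums: 3

Answer: 3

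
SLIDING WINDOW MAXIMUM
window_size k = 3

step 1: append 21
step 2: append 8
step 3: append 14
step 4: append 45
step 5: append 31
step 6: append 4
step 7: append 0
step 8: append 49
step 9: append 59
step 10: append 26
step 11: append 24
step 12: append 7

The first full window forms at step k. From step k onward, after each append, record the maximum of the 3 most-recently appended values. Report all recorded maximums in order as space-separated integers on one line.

Answer: 21 45 45 45 31 49 59 59 59 26

Derivation:
step 1: append 21 -> window=[21] (not full yet)
step 2: append 8 -> window=[21, 8] (not full yet)
step 3: append 14 -> window=[21, 8, 14] -> max=21
step 4: append 45 -> window=[8, 14, 45] -> max=45
step 5: append 31 -> window=[14, 45, 31] -> max=45
step 6: append 4 -> window=[45, 31, 4] -> max=45
step 7: append 0 -> window=[31, 4, 0] -> max=31
step 8: append 49 -> window=[4, 0, 49] -> max=49
step 9: append 59 -> window=[0, 49, 59] -> max=59
step 10: append 26 -> window=[49, 59, 26] -> max=59
step 11: append 24 -> window=[59, 26, 24] -> max=59
step 12: append 7 -> window=[26, 24, 7] -> max=26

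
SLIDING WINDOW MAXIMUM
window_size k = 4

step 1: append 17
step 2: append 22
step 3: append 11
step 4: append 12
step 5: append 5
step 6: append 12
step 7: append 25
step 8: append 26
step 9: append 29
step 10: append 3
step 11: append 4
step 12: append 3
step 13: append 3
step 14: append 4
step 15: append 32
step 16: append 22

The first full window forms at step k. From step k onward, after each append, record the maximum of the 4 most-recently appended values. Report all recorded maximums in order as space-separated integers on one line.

step 1: append 17 -> window=[17] (not full yet)
step 2: append 22 -> window=[17, 22] (not full yet)
step 3: append 11 -> window=[17, 22, 11] (not full yet)
step 4: append 12 -> window=[17, 22, 11, 12] -> max=22
step 5: append 5 -> window=[22, 11, 12, 5] -> max=22
step 6: append 12 -> window=[11, 12, 5, 12] -> max=12
step 7: append 25 -> window=[12, 5, 12, 25] -> max=25
step 8: append 26 -> window=[5, 12, 25, 26] -> max=26
step 9: append 29 -> window=[12, 25, 26, 29] -> max=29
step 10: append 3 -> window=[25, 26, 29, 3] -> max=29
step 11: append 4 -> window=[26, 29, 3, 4] -> max=29
step 12: append 3 -> window=[29, 3, 4, 3] -> max=29
step 13: append 3 -> window=[3, 4, 3, 3] -> max=4
step 14: append 4 -> window=[4, 3, 3, 4] -> max=4
step 15: append 32 -> window=[3, 3, 4, 32] -> max=32
step 16: append 22 -> window=[3, 4, 32, 22] -> max=32

Answer: 22 22 12 25 26 29 29 29 29 4 4 32 32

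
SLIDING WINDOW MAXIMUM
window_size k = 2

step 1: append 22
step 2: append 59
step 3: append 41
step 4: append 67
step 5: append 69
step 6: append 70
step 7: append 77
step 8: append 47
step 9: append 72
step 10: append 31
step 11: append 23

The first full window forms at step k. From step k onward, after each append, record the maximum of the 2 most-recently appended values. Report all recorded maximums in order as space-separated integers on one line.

Answer: 59 59 67 69 70 77 77 72 72 31

Derivation:
step 1: append 22 -> window=[22] (not full yet)
step 2: append 59 -> window=[22, 59] -> max=59
step 3: append 41 -> window=[59, 41] -> max=59
step 4: append 67 -> window=[41, 67] -> max=67
step 5: append 69 -> window=[67, 69] -> max=69
step 6: append 70 -> window=[69, 70] -> max=70
step 7: append 77 -> window=[70, 77] -> max=77
step 8: append 47 -> window=[77, 47] -> max=77
step 9: append 72 -> window=[47, 72] -> max=72
step 10: append 31 -> window=[72, 31] -> max=72
step 11: append 23 -> window=[31, 23] -> max=31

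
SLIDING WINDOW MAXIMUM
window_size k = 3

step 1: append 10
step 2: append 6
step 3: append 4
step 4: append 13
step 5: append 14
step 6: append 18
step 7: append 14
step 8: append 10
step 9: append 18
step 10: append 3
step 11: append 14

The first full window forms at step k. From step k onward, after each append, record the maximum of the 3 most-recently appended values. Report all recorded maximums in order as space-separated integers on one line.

step 1: append 10 -> window=[10] (not full yet)
step 2: append 6 -> window=[10, 6] (not full yet)
step 3: append 4 -> window=[10, 6, 4] -> max=10
step 4: append 13 -> window=[6, 4, 13] -> max=13
step 5: append 14 -> window=[4, 13, 14] -> max=14
step 6: append 18 -> window=[13, 14, 18] -> max=18
step 7: append 14 -> window=[14, 18, 14] -> max=18
step 8: append 10 -> window=[18, 14, 10] -> max=18
step 9: append 18 -> window=[14, 10, 18] -> max=18
step 10: append 3 -> window=[10, 18, 3] -> max=18
step 11: append 14 -> window=[18, 3, 14] -> max=18

Answer: 10 13 14 18 18 18 18 18 18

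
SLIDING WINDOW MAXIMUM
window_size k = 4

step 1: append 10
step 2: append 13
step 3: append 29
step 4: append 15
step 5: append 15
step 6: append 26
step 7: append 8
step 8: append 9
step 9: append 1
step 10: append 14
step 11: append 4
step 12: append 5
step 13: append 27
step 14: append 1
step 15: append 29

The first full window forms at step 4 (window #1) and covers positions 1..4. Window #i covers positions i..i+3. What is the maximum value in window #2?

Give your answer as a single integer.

Answer: 29

Derivation:
step 1: append 10 -> window=[10] (not full yet)
step 2: append 13 -> window=[10, 13] (not full yet)
step 3: append 29 -> window=[10, 13, 29] (not full yet)
step 4: append 15 -> window=[10, 13, 29, 15] -> max=29
step 5: append 15 -> window=[13, 29, 15, 15] -> max=29
Window #2 max = 29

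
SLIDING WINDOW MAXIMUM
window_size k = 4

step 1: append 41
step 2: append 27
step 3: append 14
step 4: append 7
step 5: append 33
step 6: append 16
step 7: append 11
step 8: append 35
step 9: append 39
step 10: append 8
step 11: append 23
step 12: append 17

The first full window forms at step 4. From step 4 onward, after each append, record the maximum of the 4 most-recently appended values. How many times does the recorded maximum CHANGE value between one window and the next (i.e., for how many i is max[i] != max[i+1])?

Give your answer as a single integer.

Answer: 3

Derivation:
step 1: append 41 -> window=[41] (not full yet)
step 2: append 27 -> window=[41, 27] (not full yet)
step 3: append 14 -> window=[41, 27, 14] (not full yet)
step 4: append 7 -> window=[41, 27, 14, 7] -> max=41
step 5: append 33 -> window=[27, 14, 7, 33] -> max=33
step 6: append 16 -> window=[14, 7, 33, 16] -> max=33
step 7: append 11 -> window=[7, 33, 16, 11] -> max=33
step 8: append 35 -> window=[33, 16, 11, 35] -> max=35
step 9: append 39 -> window=[16, 11, 35, 39] -> max=39
step 10: append 8 -> window=[11, 35, 39, 8] -> max=39
step 11: append 23 -> window=[35, 39, 8, 23] -> max=39
step 12: append 17 -> window=[39, 8, 23, 17] -> max=39
Recorded maximums: 41 33 33 33 35 39 39 39 39
Changes between consecutive maximums: 3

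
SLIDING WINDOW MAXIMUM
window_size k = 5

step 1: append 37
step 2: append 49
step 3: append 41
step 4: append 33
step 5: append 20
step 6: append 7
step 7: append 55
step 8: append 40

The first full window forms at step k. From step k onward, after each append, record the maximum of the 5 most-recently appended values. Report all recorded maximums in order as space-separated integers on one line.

step 1: append 37 -> window=[37] (not full yet)
step 2: append 49 -> window=[37, 49] (not full yet)
step 3: append 41 -> window=[37, 49, 41] (not full yet)
step 4: append 33 -> window=[37, 49, 41, 33] (not full yet)
step 5: append 20 -> window=[37, 49, 41, 33, 20] -> max=49
step 6: append 7 -> window=[49, 41, 33, 20, 7] -> max=49
step 7: append 55 -> window=[41, 33, 20, 7, 55] -> max=55
step 8: append 40 -> window=[33, 20, 7, 55, 40] -> max=55

Answer: 49 49 55 55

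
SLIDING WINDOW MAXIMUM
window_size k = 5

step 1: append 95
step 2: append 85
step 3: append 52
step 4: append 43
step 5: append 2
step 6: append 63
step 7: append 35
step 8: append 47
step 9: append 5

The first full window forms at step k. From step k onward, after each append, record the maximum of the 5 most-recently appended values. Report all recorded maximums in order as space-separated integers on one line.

step 1: append 95 -> window=[95] (not full yet)
step 2: append 85 -> window=[95, 85] (not full yet)
step 3: append 52 -> window=[95, 85, 52] (not full yet)
step 4: append 43 -> window=[95, 85, 52, 43] (not full yet)
step 5: append 2 -> window=[95, 85, 52, 43, 2] -> max=95
step 6: append 63 -> window=[85, 52, 43, 2, 63] -> max=85
step 7: append 35 -> window=[52, 43, 2, 63, 35] -> max=63
step 8: append 47 -> window=[43, 2, 63, 35, 47] -> max=63
step 9: append 5 -> window=[2, 63, 35, 47, 5] -> max=63

Answer: 95 85 63 63 63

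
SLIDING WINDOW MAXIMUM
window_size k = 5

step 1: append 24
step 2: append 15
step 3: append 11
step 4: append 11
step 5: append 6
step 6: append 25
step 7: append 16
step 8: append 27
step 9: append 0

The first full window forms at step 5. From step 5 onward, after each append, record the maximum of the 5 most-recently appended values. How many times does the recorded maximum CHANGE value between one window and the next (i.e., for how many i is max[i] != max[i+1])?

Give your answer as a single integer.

step 1: append 24 -> window=[24] (not full yet)
step 2: append 15 -> window=[24, 15] (not full yet)
step 3: append 11 -> window=[24, 15, 11] (not full yet)
step 4: append 11 -> window=[24, 15, 11, 11] (not full yet)
step 5: append 6 -> window=[24, 15, 11, 11, 6] -> max=24
step 6: append 25 -> window=[15, 11, 11, 6, 25] -> max=25
step 7: append 16 -> window=[11, 11, 6, 25, 16] -> max=25
step 8: append 27 -> window=[11, 6, 25, 16, 27] -> max=27
step 9: append 0 -> window=[6, 25, 16, 27, 0] -> max=27
Recorded maximums: 24 25 25 27 27
Changes between consecutive maximums: 2

Answer: 2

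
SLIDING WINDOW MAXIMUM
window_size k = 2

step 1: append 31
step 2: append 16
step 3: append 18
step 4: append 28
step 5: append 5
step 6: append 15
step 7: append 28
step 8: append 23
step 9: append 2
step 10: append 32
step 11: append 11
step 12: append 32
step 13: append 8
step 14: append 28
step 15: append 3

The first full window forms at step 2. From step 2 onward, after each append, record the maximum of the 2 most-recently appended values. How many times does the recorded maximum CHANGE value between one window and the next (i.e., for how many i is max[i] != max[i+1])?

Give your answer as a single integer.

step 1: append 31 -> window=[31] (not full yet)
step 2: append 16 -> window=[31, 16] -> max=31
step 3: append 18 -> window=[16, 18] -> max=18
step 4: append 28 -> window=[18, 28] -> max=28
step 5: append 5 -> window=[28, 5] -> max=28
step 6: append 15 -> window=[5, 15] -> max=15
step 7: append 28 -> window=[15, 28] -> max=28
step 8: append 23 -> window=[28, 23] -> max=28
step 9: append 2 -> window=[23, 2] -> max=23
step 10: append 32 -> window=[2, 32] -> max=32
step 11: append 11 -> window=[32, 11] -> max=32
step 12: append 32 -> window=[11, 32] -> max=32
step 13: append 8 -> window=[32, 8] -> max=32
step 14: append 28 -> window=[8, 28] -> max=28
step 15: append 3 -> window=[28, 3] -> max=28
Recorded maximums: 31 18 28 28 15 28 28 23 32 32 32 32 28 28
Changes between consecutive maximums: 7

Answer: 7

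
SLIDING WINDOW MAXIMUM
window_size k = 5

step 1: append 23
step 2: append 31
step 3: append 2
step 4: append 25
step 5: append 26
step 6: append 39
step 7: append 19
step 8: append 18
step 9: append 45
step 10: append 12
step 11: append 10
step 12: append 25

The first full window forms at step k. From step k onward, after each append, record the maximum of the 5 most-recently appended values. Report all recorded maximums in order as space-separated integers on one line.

step 1: append 23 -> window=[23] (not full yet)
step 2: append 31 -> window=[23, 31] (not full yet)
step 3: append 2 -> window=[23, 31, 2] (not full yet)
step 4: append 25 -> window=[23, 31, 2, 25] (not full yet)
step 5: append 26 -> window=[23, 31, 2, 25, 26] -> max=31
step 6: append 39 -> window=[31, 2, 25, 26, 39] -> max=39
step 7: append 19 -> window=[2, 25, 26, 39, 19] -> max=39
step 8: append 18 -> window=[25, 26, 39, 19, 18] -> max=39
step 9: append 45 -> window=[26, 39, 19, 18, 45] -> max=45
step 10: append 12 -> window=[39, 19, 18, 45, 12] -> max=45
step 11: append 10 -> window=[19, 18, 45, 12, 10] -> max=45
step 12: append 25 -> window=[18, 45, 12, 10, 25] -> max=45

Answer: 31 39 39 39 45 45 45 45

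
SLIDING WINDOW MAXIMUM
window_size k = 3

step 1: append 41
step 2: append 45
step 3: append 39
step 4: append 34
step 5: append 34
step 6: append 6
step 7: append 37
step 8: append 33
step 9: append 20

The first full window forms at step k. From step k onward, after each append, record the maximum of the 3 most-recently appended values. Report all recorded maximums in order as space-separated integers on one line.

step 1: append 41 -> window=[41] (not full yet)
step 2: append 45 -> window=[41, 45] (not full yet)
step 3: append 39 -> window=[41, 45, 39] -> max=45
step 4: append 34 -> window=[45, 39, 34] -> max=45
step 5: append 34 -> window=[39, 34, 34] -> max=39
step 6: append 6 -> window=[34, 34, 6] -> max=34
step 7: append 37 -> window=[34, 6, 37] -> max=37
step 8: append 33 -> window=[6, 37, 33] -> max=37
step 9: append 20 -> window=[37, 33, 20] -> max=37

Answer: 45 45 39 34 37 37 37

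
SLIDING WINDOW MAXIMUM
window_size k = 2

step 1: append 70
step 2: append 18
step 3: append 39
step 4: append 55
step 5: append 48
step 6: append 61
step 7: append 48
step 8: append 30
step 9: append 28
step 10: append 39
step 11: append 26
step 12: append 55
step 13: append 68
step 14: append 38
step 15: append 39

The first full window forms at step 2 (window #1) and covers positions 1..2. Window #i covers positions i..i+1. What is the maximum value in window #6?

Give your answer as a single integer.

Answer: 61

Derivation:
step 1: append 70 -> window=[70] (not full yet)
step 2: append 18 -> window=[70, 18] -> max=70
step 3: append 39 -> window=[18, 39] -> max=39
step 4: append 55 -> window=[39, 55] -> max=55
step 5: append 48 -> window=[55, 48] -> max=55
step 6: append 61 -> window=[48, 61] -> max=61
step 7: append 48 -> window=[61, 48] -> max=61
Window #6 max = 61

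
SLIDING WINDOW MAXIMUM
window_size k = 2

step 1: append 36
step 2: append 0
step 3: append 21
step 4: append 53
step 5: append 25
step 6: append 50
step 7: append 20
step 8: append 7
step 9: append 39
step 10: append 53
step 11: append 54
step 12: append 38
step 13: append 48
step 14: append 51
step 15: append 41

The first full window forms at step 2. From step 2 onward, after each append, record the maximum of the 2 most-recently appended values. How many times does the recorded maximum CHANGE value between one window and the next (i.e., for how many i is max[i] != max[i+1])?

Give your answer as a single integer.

step 1: append 36 -> window=[36] (not full yet)
step 2: append 0 -> window=[36, 0] -> max=36
step 3: append 21 -> window=[0, 21] -> max=21
step 4: append 53 -> window=[21, 53] -> max=53
step 5: append 25 -> window=[53, 25] -> max=53
step 6: append 50 -> window=[25, 50] -> max=50
step 7: append 20 -> window=[50, 20] -> max=50
step 8: append 7 -> window=[20, 7] -> max=20
step 9: append 39 -> window=[7, 39] -> max=39
step 10: append 53 -> window=[39, 53] -> max=53
step 11: append 54 -> window=[53, 54] -> max=54
step 12: append 38 -> window=[54, 38] -> max=54
step 13: append 48 -> window=[38, 48] -> max=48
step 14: append 51 -> window=[48, 51] -> max=51
step 15: append 41 -> window=[51, 41] -> max=51
Recorded maximums: 36 21 53 53 50 50 20 39 53 54 54 48 51 51
Changes between consecutive maximums: 9

Answer: 9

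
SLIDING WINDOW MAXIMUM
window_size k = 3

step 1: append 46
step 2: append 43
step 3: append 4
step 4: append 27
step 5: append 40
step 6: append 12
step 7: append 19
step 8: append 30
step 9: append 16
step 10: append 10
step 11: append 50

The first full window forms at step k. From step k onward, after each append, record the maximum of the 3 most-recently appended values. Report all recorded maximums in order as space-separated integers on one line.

Answer: 46 43 40 40 40 30 30 30 50

Derivation:
step 1: append 46 -> window=[46] (not full yet)
step 2: append 43 -> window=[46, 43] (not full yet)
step 3: append 4 -> window=[46, 43, 4] -> max=46
step 4: append 27 -> window=[43, 4, 27] -> max=43
step 5: append 40 -> window=[4, 27, 40] -> max=40
step 6: append 12 -> window=[27, 40, 12] -> max=40
step 7: append 19 -> window=[40, 12, 19] -> max=40
step 8: append 30 -> window=[12, 19, 30] -> max=30
step 9: append 16 -> window=[19, 30, 16] -> max=30
step 10: append 10 -> window=[30, 16, 10] -> max=30
step 11: append 50 -> window=[16, 10, 50] -> max=50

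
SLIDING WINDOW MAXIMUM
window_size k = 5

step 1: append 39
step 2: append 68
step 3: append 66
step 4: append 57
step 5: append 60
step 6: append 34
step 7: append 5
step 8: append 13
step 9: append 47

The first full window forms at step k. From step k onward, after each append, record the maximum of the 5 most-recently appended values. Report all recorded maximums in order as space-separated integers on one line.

step 1: append 39 -> window=[39] (not full yet)
step 2: append 68 -> window=[39, 68] (not full yet)
step 3: append 66 -> window=[39, 68, 66] (not full yet)
step 4: append 57 -> window=[39, 68, 66, 57] (not full yet)
step 5: append 60 -> window=[39, 68, 66, 57, 60] -> max=68
step 6: append 34 -> window=[68, 66, 57, 60, 34] -> max=68
step 7: append 5 -> window=[66, 57, 60, 34, 5] -> max=66
step 8: append 13 -> window=[57, 60, 34, 5, 13] -> max=60
step 9: append 47 -> window=[60, 34, 5, 13, 47] -> max=60

Answer: 68 68 66 60 60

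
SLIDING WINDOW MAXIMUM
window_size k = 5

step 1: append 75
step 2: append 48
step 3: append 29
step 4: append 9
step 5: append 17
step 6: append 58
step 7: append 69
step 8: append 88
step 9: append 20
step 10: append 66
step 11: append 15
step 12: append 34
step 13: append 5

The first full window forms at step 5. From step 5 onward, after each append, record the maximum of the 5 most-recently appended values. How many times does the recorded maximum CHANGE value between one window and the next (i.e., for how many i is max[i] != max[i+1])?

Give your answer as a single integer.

Answer: 4

Derivation:
step 1: append 75 -> window=[75] (not full yet)
step 2: append 48 -> window=[75, 48] (not full yet)
step 3: append 29 -> window=[75, 48, 29] (not full yet)
step 4: append 9 -> window=[75, 48, 29, 9] (not full yet)
step 5: append 17 -> window=[75, 48, 29, 9, 17] -> max=75
step 6: append 58 -> window=[48, 29, 9, 17, 58] -> max=58
step 7: append 69 -> window=[29, 9, 17, 58, 69] -> max=69
step 8: append 88 -> window=[9, 17, 58, 69, 88] -> max=88
step 9: append 20 -> window=[17, 58, 69, 88, 20] -> max=88
step 10: append 66 -> window=[58, 69, 88, 20, 66] -> max=88
step 11: append 15 -> window=[69, 88, 20, 66, 15] -> max=88
step 12: append 34 -> window=[88, 20, 66, 15, 34] -> max=88
step 13: append 5 -> window=[20, 66, 15, 34, 5] -> max=66
Recorded maximums: 75 58 69 88 88 88 88 88 66
Changes between consecutive maximums: 4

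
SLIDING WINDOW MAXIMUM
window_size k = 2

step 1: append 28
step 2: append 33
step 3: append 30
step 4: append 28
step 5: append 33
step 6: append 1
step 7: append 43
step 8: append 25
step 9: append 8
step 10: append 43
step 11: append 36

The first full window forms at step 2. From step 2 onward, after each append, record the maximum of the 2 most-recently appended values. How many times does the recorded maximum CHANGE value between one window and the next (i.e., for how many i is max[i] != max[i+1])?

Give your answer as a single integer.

Answer: 5

Derivation:
step 1: append 28 -> window=[28] (not full yet)
step 2: append 33 -> window=[28, 33] -> max=33
step 3: append 30 -> window=[33, 30] -> max=33
step 4: append 28 -> window=[30, 28] -> max=30
step 5: append 33 -> window=[28, 33] -> max=33
step 6: append 1 -> window=[33, 1] -> max=33
step 7: append 43 -> window=[1, 43] -> max=43
step 8: append 25 -> window=[43, 25] -> max=43
step 9: append 8 -> window=[25, 8] -> max=25
step 10: append 43 -> window=[8, 43] -> max=43
step 11: append 36 -> window=[43, 36] -> max=43
Recorded maximums: 33 33 30 33 33 43 43 25 43 43
Changes between consecutive maximums: 5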